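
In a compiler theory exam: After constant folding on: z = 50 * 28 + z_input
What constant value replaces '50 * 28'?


Identifying constant sub-expression:
  Original: z = 50 * 28 + z_input
  50 and 28 are both compile-time constants
  Evaluating: 50 * 28 = 1400
  After folding: z = 1400 + z_input

1400


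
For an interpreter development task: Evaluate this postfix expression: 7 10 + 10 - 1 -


Processing tokens left to right:
Push 7, Push 10
Pop 7 and 10, compute 7 + 10 = 17, push 17
Push 10
Pop 17 and 10, compute 17 - 10 = 7, push 7
Push 1
Pop 7 and 1, compute 7 - 1 = 6, push 6
Stack result: 6

6


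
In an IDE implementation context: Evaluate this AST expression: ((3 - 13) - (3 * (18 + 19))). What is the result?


Expression: ((3 - 13) - (3 * (18 + 19)))
Evaluating step by step:
  3 - 13 = -10
  18 + 19 = 37
  3 * 37 = 111
  -10 - 111 = -121
Result: -121

-121


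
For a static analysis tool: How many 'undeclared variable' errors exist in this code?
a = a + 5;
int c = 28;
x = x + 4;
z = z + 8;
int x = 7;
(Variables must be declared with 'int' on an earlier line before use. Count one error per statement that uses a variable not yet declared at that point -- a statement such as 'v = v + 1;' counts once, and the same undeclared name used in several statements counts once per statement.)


Scanning code line by line:
  Line 1: use 'a' -> ERROR (undeclared)
  Line 2: declare 'c' -> declared = ['c']
  Line 3: use 'x' -> ERROR (undeclared)
  Line 4: use 'z' -> ERROR (undeclared)
  Line 5: declare 'x' -> declared = ['c', 'x']
Total undeclared variable errors: 3

3


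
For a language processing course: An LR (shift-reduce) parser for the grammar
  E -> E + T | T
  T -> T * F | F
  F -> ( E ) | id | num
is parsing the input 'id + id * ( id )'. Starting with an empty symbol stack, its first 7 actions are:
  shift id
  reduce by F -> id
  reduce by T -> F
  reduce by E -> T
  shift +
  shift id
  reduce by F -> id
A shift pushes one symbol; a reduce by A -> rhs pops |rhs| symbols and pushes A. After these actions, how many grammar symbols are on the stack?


Tracking the symbol stack through each action:
  Action 1: shift 'id' : push -> stack = [id] (size 1)
  Action 2: reduce by F -> id : pop 1, push F -> stack = [F] (size 1)
  Action 3: reduce by T -> F : pop 1, push T -> stack = [T] (size 1)
  Action 4: reduce by E -> T : pop 1, push E -> stack = [E] (size 1)
  Action 5: shift '+' : push -> stack = [E, +] (size 2)
  Action 6: shift 'id' : push -> stack = [E, +, id] (size 3)
  Action 7: reduce by F -> id : pop 1, push F -> stack = [E, +, F] (size 3)
Final stack size: 3

3


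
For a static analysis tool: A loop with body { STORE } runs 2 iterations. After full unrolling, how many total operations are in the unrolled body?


Loop body operations: STORE (1 op per iteration)
Unrolling 2 iterations:
  Iteration 1: STORE (1 ops)
  Iteration 2: STORE (1 ops)
Total: 2 iterations * 1 ops/iter = 2 operations

2


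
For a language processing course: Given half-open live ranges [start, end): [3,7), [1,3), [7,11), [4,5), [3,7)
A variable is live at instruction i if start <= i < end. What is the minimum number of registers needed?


Live ranges:
  Var0: [3, 7)
  Var1: [1, 3)
  Var2: [7, 11)
  Var3: [4, 5)
  Var4: [3, 7)
Sweep-line events (position, delta, active):
  pos=1 start -> active=1
  pos=3 end -> active=0
  pos=3 start -> active=1
  pos=3 start -> active=2
  pos=4 start -> active=3
  pos=5 end -> active=2
  pos=7 end -> active=1
  pos=7 end -> active=0
  pos=7 start -> active=1
  pos=11 end -> active=0
Maximum simultaneous active: 3
Minimum registers needed: 3

3


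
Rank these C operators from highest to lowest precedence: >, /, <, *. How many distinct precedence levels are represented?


Looking up precedence for each operator:
  > -> precedence 4
  / -> precedence 6
  < -> precedence 4
  * -> precedence 6
Sorted highest to lowest: /, *, >, <
Distinct precedence values: [6, 4]
Number of distinct levels: 2

2


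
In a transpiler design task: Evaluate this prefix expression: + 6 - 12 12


Parsing prefix expression: + 6 - 12 12
Step 1: Innermost operation '- 12 12'
  12 - 12 = 0
Step 2: Outer operation '+ 6 [0]'
  6 + 0 = 6

6


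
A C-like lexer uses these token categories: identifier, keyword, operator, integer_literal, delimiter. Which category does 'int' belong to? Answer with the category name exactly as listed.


Token: 'int'
Checking categories:
  identifier: no
  integer_literal: no
  operator: no
  keyword: YES
  delimiter: no
Category: keyword

keyword


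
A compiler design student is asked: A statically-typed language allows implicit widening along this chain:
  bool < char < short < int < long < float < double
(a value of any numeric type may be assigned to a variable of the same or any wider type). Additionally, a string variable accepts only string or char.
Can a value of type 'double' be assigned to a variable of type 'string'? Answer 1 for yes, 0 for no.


Target variable type: string
Source value type: double
Rule: string accepts only {string, char}
  source 'double' in {string, char}? No
Result: 0

0


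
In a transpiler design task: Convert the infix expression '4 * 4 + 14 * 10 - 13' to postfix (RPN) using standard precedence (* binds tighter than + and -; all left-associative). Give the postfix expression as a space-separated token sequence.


Applying the shunting-yard algorithm:
  Operand 4 -> output
  Push '*' onto operator stack -> op-stack: [*]
  Operand 4 -> output
  See '+' (prec 1); top '*' (prec 2) >= it -> pop '*' to output
  Push '+' onto operator stack -> op-stack: [+]
  Operand 14 -> output
  Push '*' onto operator stack -> op-stack: [+, *]
  Operand 10 -> output
  See '-' (prec 1); top '*' (prec 2) >= it -> pop '*' to output
  See '-' (prec 1); top '+' (prec 1) >= it -> pop '+' to output
  Push '-' onto operator stack -> op-stack: [-]
  Operand 13 -> output
  End of input: pop '-' to output
Postfix result: 4 4 * 14 10 * + 13 -

4 4 * 14 10 * + 13 -


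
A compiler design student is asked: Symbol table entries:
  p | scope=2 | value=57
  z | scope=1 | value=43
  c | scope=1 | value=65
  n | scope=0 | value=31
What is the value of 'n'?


Searching symbol table for 'n':
  p | scope=2 | value=57
  z | scope=1 | value=43
  c | scope=1 | value=65
  n | scope=0 | value=31 <- MATCH
Found 'n' at scope 0 with value 31

31


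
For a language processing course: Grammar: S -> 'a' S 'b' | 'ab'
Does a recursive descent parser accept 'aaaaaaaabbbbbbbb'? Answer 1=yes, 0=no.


Grammar accepts strings of the form a^n b^n (n >= 1)
Word: 'aaaaaaaabbbbbbbb'
Counting: 8 a's and 8 b's
Check: 8 == 8? Yes
Derivation (S -> aSb applied 7 time(s), then S -> ab): S => aSb => aaSbb => aaaSbbb => aaaaSbbbb => aaaaaSbbbbb => aaaaaaSbbbbbb => aaaaaaaSbbbbbbb => aaaaaaaabbbbbbbb
Accepted

1


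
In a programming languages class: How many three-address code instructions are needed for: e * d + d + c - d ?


Expression: e * d + d + c - d
Generating three-address code (respecting * over +/- precedence):
  Instruction 1: t1 = e * d
  Instruction 2: t2 = t1 + d
  Instruction 3: t3 = t2 + c
  Instruction 4: t4 = t3 - d
Total instructions: 4

4


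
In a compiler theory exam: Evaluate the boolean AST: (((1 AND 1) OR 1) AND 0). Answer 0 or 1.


Step 1: Evaluate inner node
  1 AND 1 = 1
Step 2: Evaluate next node
  1 OR 1 = 1
Step 3: Evaluate root node
  1 AND 0 = 0

0


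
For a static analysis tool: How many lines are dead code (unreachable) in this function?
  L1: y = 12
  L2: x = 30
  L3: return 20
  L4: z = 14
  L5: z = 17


Analyzing control flow:
  L1: reachable (before return)
  L2: reachable (before return)
  L3: reachable (return statement)
  L4: DEAD (after return at L3)
  L5: DEAD (after return at L3)
Return at L3, total lines = 5
Dead lines: L4 through L5
Count: 2

2


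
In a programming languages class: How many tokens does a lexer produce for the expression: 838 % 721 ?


Scanning '838 % 721'
Token 1: '838' -> integer_literal
Token 2: '%' -> operator
Token 3: '721' -> integer_literal
Total tokens: 3

3


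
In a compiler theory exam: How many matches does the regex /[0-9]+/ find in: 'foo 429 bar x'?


Pattern: /[0-9]+/ (int literals)
Input: 'foo 429 bar x'
Scanning for matches:
  Match 1: '429'
Total matches: 1

1


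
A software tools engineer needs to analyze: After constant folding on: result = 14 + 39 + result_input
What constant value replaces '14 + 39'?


Identifying constant sub-expression:
  Original: result = 14 + 39 + result_input
  14 and 39 are both compile-time constants
  Evaluating: 14 + 39 = 53
  After folding: result = 53 + result_input

53


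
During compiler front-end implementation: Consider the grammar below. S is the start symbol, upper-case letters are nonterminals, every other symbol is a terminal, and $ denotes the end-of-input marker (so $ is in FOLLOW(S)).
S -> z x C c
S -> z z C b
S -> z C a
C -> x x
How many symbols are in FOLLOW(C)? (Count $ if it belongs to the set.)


S is the start symbol and does not occur in any rule body, so FOLLOW(S) = {$}.
Examining every occurrence of C in a rule body:
  S -> z x C c : C is followed by terminal 'c' -> add 'c'
  S -> z z C b : C is followed by terminal 'b' -> add 'b'
  S -> z C a : C is followed by terminal 'a' -> add 'a'
  C -> x x : C does not occur in the body -> contributes nothing
FOLLOW(C) = {a, b, c}
Count: 3

3


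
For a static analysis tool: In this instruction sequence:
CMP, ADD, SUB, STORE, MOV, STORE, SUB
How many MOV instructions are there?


Scanning instruction sequence for MOV:
  Position 1: CMP
  Position 2: ADD
  Position 3: SUB
  Position 4: STORE
  Position 5: MOV <- MATCH
  Position 6: STORE
  Position 7: SUB
Matches at positions: [5]
Total MOV count: 1

1


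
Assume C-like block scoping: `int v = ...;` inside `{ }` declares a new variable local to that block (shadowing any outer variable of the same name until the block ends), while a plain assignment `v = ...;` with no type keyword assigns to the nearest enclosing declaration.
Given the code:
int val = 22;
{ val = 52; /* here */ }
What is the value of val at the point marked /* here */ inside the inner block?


Analyzing scoping rules:
Outer scope: declares val = 22
Inner block: 'val = 52;' has no type keyword, so it is an assignment to the outer val (no shadowing)
Inside the block, after the assignment -> 52
Result: 52

52


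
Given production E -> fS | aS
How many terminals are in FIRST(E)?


Production: E -> fS | aS
Examining each alternative for leading terminals:
  E -> fS : first terminal = 'f'
  E -> aS : first terminal = 'a'
FIRST(E) = {a, f}
Count: 2

2


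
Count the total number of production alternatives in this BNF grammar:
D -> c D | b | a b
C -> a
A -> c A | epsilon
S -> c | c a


Counting alternatives per rule:
  D: 3 alternative(s)
  C: 1 alternative(s)
  A: 2 alternative(s)
  S: 2 alternative(s)
Sum: 3 + 1 + 2 + 2 = 8

8


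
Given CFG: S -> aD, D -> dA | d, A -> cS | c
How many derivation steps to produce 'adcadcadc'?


Grammar: S -> aD, D -> dA | d, A -> cS | c
Deriving 'adcadcadc':
Step 1: S -> aD => aD
Step 2: D -> dA => adA
Step 3: A -> cS => adcS
Step 4: S -> aD => adcaD
Step 5: D -> dA => adcadA
Step 6: A -> cS => adcadcS
Step 7: S -> aD => adcadcaD
Step 8: D -> dA => adcadcadA
Step 9: A -> c => adcadcadc
Total derivation steps: 9

9


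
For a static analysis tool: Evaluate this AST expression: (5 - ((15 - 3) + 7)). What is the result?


Expression: (5 - ((15 - 3) + 7))
Evaluating step by step:
  15 - 3 = 12
  12 + 7 = 19
  5 - 19 = -14
Result: -14

-14


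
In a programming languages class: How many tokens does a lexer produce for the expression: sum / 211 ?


Scanning 'sum / 211'
Token 1: 'sum' -> identifier
Token 2: '/' -> operator
Token 3: '211' -> integer_literal
Total tokens: 3

3


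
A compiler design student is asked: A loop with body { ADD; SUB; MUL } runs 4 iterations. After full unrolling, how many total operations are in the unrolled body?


Loop body operations: ADD, SUB, MUL (3 ops per iteration)
Unrolling 4 iterations:
  Iteration 1: ADD, SUB, MUL (3 ops)
  Iteration 2: ADD, SUB, MUL (3 ops)
  Iteration 3: ADD, SUB, MUL (3 ops)
  Iteration 4: ADD, SUB, MUL (3 ops)
Total: 4 iterations * 3 ops/iter = 12 operations

12


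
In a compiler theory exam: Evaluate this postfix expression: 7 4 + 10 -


Processing tokens left to right:
Push 7, Push 4
Pop 7 and 4, compute 7 + 4 = 11, push 11
Push 10
Pop 11 and 10, compute 11 - 10 = 1, push 1
Stack result: 1

1


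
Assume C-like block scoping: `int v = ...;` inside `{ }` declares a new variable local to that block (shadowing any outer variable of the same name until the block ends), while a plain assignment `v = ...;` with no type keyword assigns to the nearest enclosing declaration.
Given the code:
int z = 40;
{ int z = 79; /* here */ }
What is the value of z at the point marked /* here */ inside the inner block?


Analyzing scoping rules:
Outer scope: declares z = 40
Inner block: 'int z = 79;' declares a NEW z that shadows the outer one
Inside the block the inner declaration is in scope -> 79
Result: 79

79


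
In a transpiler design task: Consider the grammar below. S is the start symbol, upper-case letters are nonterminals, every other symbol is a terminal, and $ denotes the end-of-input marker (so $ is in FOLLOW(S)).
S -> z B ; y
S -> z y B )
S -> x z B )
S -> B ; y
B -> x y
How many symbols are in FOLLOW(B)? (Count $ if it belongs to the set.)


S is the start symbol and does not occur in any rule body, so FOLLOW(S) = {$}.
Examining every occurrence of B in a rule body:
  S -> z B ; y : B is followed by terminal ';' -> add ';'
  S -> z y B ) : B is followed by terminal ')' -> add ')'
  S -> x z B ) : B is followed by terminal ')' -> add ')' (already in the set)
  S -> B ; y : B is followed by terminal ';' -> add ';' (already in the set)
  B -> x y : B does not occur in the body -> contributes nothing
FOLLOW(B) = {), ;}
Count: 2

2


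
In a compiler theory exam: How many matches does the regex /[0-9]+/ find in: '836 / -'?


Pattern: /[0-9]+/ (int literals)
Input: '836 / -'
Scanning for matches:
  Match 1: '836'
Total matches: 1

1


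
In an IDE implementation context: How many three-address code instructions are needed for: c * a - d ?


Expression: c * a - d
Generating three-address code (respecting * over +/- precedence):
  Instruction 1: t1 = c * a
  Instruction 2: t2 = t1 - d
Total instructions: 2

2


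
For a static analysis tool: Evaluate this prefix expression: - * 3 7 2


Parsing prefix expression: - * 3 7 2
Step 1: Innermost operation '* 3 7'
  3 * 7 = 21
Step 2: Outer operation '- [21] 2'
  21 - 2 = 19

19


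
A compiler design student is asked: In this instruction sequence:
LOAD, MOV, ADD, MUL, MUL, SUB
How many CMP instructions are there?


Scanning instruction sequence for CMP:
  Position 1: LOAD
  Position 2: MOV
  Position 3: ADD
  Position 4: MUL
  Position 5: MUL
  Position 6: SUB
Matches at positions: []
Total CMP count: 0

0


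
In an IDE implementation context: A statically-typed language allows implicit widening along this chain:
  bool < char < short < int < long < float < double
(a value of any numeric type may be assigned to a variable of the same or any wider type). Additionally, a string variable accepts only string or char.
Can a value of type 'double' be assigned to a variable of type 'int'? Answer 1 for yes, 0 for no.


Target variable type: int
Source value type: double
Numeric ranks: double=6, int=3
Widening allowed iff rank(source) <= rank(target): 6 <= 3? No
Result: 0

0


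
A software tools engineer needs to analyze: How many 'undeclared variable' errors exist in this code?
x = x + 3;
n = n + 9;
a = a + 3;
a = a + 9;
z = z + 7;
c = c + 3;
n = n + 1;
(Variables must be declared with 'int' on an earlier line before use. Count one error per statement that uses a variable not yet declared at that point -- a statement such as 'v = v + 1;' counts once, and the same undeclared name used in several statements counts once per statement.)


Scanning code line by line:
  Line 1: use 'x' -> ERROR (undeclared)
  Line 2: use 'n' -> ERROR (undeclared)
  Line 3: use 'a' -> ERROR (undeclared)
  Line 4: use 'a' -> ERROR (undeclared)
  Line 5: use 'z' -> ERROR (undeclared)
  Line 6: use 'c' -> ERROR (undeclared)
  Line 7: use 'n' -> ERROR (undeclared)
Total undeclared variable errors: 7

7


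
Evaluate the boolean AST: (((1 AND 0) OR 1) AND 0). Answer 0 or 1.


Step 1: Evaluate inner node
  1 AND 0 = 0
Step 2: Evaluate next node
  0 OR 1 = 1
Step 3: Evaluate root node
  1 AND 0 = 0

0


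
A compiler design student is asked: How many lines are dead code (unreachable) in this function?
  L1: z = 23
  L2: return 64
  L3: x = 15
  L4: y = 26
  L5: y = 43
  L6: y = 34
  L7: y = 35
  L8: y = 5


Analyzing control flow:
  L1: reachable (before return)
  L2: reachable (return statement)
  L3: DEAD (after return at L2)
  L4: DEAD (after return at L2)
  L5: DEAD (after return at L2)
  L6: DEAD (after return at L2)
  L7: DEAD (after return at L2)
  L8: DEAD (after return at L2)
Return at L2, total lines = 8
Dead lines: L3 through L8
Count: 6

6


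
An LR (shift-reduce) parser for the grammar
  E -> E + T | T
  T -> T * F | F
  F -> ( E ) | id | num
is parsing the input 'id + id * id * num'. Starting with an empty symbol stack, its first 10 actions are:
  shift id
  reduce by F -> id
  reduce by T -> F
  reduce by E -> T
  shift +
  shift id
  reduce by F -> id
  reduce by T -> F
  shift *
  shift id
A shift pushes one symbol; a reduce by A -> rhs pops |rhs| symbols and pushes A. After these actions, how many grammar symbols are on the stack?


Tracking the symbol stack through each action:
  Action 1: shift 'id' : push -> stack = [id] (size 1)
  Action 2: reduce by F -> id : pop 1, push F -> stack = [F] (size 1)
  Action 3: reduce by T -> F : pop 1, push T -> stack = [T] (size 1)
  Action 4: reduce by E -> T : pop 1, push E -> stack = [E] (size 1)
  Action 5: shift '+' : push -> stack = [E, +] (size 2)
  Action 6: shift 'id' : push -> stack = [E, +, id] (size 3)
  Action 7: reduce by F -> id : pop 1, push F -> stack = [E, +, F] (size 3)
  Action 8: reduce by T -> F : pop 1, push T -> stack = [E, +, T] (size 3)
  Action 9: shift '*' : push -> stack = [E, +, T, *] (size 4)
  Action 10: shift 'id' : push -> stack = [E, +, T, *, id] (size 5)
Final stack size: 5

5


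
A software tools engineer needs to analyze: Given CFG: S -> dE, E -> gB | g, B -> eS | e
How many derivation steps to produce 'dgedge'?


Grammar: S -> dE, E -> gB | g, B -> eS | e
Deriving 'dgedge':
Step 1: S -> dE => dE
Step 2: E -> gB => dgB
Step 3: B -> eS => dgeS
Step 4: S -> dE => dgedE
Step 5: E -> gB => dgedgB
Step 6: B -> e => dgedge
Total derivation steps: 6

6


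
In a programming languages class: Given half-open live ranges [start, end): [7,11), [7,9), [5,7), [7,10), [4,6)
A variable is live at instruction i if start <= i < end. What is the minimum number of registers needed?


Live ranges:
  Var0: [7, 11)
  Var1: [7, 9)
  Var2: [5, 7)
  Var3: [7, 10)
  Var4: [4, 6)
Sweep-line events (position, delta, active):
  pos=4 start -> active=1
  pos=5 start -> active=2
  pos=6 end -> active=1
  pos=7 end -> active=0
  pos=7 start -> active=1
  pos=7 start -> active=2
  pos=7 start -> active=3
  pos=9 end -> active=2
  pos=10 end -> active=1
  pos=11 end -> active=0
Maximum simultaneous active: 3
Minimum registers needed: 3

3


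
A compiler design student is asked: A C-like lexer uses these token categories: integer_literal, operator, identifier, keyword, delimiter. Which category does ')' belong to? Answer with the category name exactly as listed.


Token: ')'
Checking categories:
  identifier: no
  integer_literal: no
  operator: no
  keyword: no
  delimiter: YES
Category: delimiter

delimiter


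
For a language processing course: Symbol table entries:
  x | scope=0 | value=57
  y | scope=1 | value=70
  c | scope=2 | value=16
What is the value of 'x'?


Searching symbol table for 'x':
  x | scope=0 | value=57 <- MATCH
  y | scope=1 | value=70
  c | scope=2 | value=16
Found 'x' at scope 0 with value 57

57


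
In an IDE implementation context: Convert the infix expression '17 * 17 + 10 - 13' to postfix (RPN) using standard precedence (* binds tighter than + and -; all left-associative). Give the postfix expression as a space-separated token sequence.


Applying the shunting-yard algorithm:
  Operand 17 -> output
  Push '*' onto operator stack -> op-stack: [*]
  Operand 17 -> output
  See '+' (prec 1); top '*' (prec 2) >= it -> pop '*' to output
  Push '+' onto operator stack -> op-stack: [+]
  Operand 10 -> output
  See '-' (prec 1); top '+' (prec 1) >= it -> pop '+' to output
  Push '-' onto operator stack -> op-stack: [-]
  Operand 13 -> output
  End of input: pop '-' to output
Postfix result: 17 17 * 10 + 13 -

17 17 * 10 + 13 -


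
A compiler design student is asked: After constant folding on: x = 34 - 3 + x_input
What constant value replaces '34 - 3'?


Identifying constant sub-expression:
  Original: x = 34 - 3 + x_input
  34 and 3 are both compile-time constants
  Evaluating: 34 - 3 = 31
  After folding: x = 31 + x_input

31


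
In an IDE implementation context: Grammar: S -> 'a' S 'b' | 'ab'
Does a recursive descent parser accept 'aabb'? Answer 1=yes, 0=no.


Grammar accepts strings of the form a^n b^n (n >= 1)
Word: 'aabb'
Counting: 2 a's and 2 b's
Check: 2 == 2? Yes
Derivation (S -> aSb applied 1 time(s), then S -> ab): S => aSb => aabb
Accepted

1


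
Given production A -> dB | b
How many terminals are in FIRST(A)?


Production: A -> dB | b
Examining each alternative for leading terminals:
  A -> dB : first terminal = 'd'
  A -> b : first terminal = 'b'
FIRST(A) = {b, d}
Count: 2

2


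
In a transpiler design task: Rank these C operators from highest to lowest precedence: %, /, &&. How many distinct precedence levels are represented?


Looking up precedence for each operator:
  % -> precedence 6
  / -> precedence 6
  && -> precedence 2
Sorted highest to lowest: %, /, &&
Distinct precedence values: [6, 2]
Number of distinct levels: 2

2


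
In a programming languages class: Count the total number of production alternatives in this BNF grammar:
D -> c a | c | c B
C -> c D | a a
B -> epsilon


Counting alternatives per rule:
  D: 3 alternative(s)
  C: 2 alternative(s)
  B: 1 alternative(s)
Sum: 3 + 2 + 1 = 6

6


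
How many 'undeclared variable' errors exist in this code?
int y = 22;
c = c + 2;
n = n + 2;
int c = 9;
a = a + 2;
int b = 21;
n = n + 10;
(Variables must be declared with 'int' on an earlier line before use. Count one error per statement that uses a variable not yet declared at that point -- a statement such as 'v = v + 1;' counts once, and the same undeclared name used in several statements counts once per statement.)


Scanning code line by line:
  Line 1: declare 'y' -> declared = ['y']
  Line 2: use 'c' -> ERROR (undeclared)
  Line 3: use 'n' -> ERROR (undeclared)
  Line 4: declare 'c' -> declared = ['c', 'y']
  Line 5: use 'a' -> ERROR (undeclared)
  Line 6: declare 'b' -> declared = ['b', 'c', 'y']
  Line 7: use 'n' -> ERROR (undeclared)
Total undeclared variable errors: 4

4


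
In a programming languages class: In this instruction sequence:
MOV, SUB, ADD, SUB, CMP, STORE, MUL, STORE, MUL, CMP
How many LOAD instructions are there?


Scanning instruction sequence for LOAD:
  Position 1: MOV
  Position 2: SUB
  Position 3: ADD
  Position 4: SUB
  Position 5: CMP
  Position 6: STORE
  Position 7: MUL
  Position 8: STORE
  Position 9: MUL
  Position 10: CMP
Matches at positions: []
Total LOAD count: 0

0


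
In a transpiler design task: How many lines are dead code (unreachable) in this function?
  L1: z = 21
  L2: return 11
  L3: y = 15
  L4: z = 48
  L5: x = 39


Analyzing control flow:
  L1: reachable (before return)
  L2: reachable (return statement)
  L3: DEAD (after return at L2)
  L4: DEAD (after return at L2)
  L5: DEAD (after return at L2)
Return at L2, total lines = 5
Dead lines: L3 through L5
Count: 3

3


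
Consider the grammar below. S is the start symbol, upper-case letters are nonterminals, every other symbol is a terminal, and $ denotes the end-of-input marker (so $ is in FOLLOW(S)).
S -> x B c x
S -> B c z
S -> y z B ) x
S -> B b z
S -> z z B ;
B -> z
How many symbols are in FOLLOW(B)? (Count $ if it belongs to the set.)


S is the start symbol and does not occur in any rule body, so FOLLOW(S) = {$}.
Examining every occurrence of B in a rule body:
  S -> x B c x : B is followed by terminal 'c' -> add 'c'
  S -> B c z : B is followed by terminal 'c' -> add 'c' (already in the set)
  S -> y z B ) x : B is followed by terminal ')' -> add ')'
  S -> B b z : B is followed by terminal 'b' -> add 'b'
  S -> z z B ; : B is followed by terminal ';' -> add ';'
  B -> z : B does not occur in the body -> contributes nothing
FOLLOW(B) = {), ;, b, c}
Count: 4

4


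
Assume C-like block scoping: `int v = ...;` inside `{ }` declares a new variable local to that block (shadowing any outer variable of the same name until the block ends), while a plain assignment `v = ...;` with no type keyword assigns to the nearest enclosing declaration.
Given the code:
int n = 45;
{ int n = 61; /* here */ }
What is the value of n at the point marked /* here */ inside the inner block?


Analyzing scoping rules:
Outer scope: declares n = 45
Inner block: 'int n = 61;' declares a NEW n that shadows the outer one
Inside the block the inner declaration is in scope -> 61
Result: 61

61


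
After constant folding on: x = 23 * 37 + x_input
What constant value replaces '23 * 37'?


Identifying constant sub-expression:
  Original: x = 23 * 37 + x_input
  23 and 37 are both compile-time constants
  Evaluating: 23 * 37 = 851
  After folding: x = 851 + x_input

851


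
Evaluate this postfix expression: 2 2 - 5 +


Processing tokens left to right:
Push 2, Push 2
Pop 2 and 2, compute 2 - 2 = 0, push 0
Push 5
Pop 0 and 5, compute 0 + 5 = 5, push 5
Stack result: 5

5


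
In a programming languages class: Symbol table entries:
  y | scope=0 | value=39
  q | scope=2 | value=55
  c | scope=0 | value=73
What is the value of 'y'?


Searching symbol table for 'y':
  y | scope=0 | value=39 <- MATCH
  q | scope=2 | value=55
  c | scope=0 | value=73
Found 'y' at scope 0 with value 39

39


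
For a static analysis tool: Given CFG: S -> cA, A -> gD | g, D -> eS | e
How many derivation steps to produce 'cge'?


Grammar: S -> cA, A -> gD | g, D -> eS | e
Deriving 'cge':
Step 1: S -> cA => cA
Step 2: A -> gD => cgD
Step 3: D -> e => cge
Total derivation steps: 3

3


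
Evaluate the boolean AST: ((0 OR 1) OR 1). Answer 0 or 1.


Step 1: Evaluate inner node
  0 OR 1 = 1
Step 2: Evaluate root node
  1 OR 1 = 1

1


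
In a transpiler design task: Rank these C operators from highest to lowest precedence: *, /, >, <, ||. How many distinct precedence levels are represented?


Looking up precedence for each operator:
  * -> precedence 6
  / -> precedence 6
  > -> precedence 4
  < -> precedence 4
  || -> precedence 1
Sorted highest to lowest: *, /, >, <, ||
Distinct precedence values: [6, 4, 1]
Number of distinct levels: 3

3


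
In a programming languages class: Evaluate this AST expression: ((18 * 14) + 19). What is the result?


Expression: ((18 * 14) + 19)
Evaluating step by step:
  18 * 14 = 252
  252 + 19 = 271
Result: 271

271


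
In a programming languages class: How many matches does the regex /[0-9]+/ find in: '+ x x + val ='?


Pattern: /[0-9]+/ (int literals)
Input: '+ x x + val ='
Scanning for matches:
Total matches: 0

0


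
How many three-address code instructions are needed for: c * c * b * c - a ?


Expression: c * c * b * c - a
Generating three-address code (respecting * over +/- precedence):
  Instruction 1: t1 = c * c
  Instruction 2: t2 = t1 * b
  Instruction 3: t3 = t2 * c
  Instruction 4: t4 = t3 - a
Total instructions: 4

4


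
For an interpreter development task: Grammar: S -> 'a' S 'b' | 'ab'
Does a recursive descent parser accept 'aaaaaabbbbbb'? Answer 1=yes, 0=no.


Grammar accepts strings of the form a^n b^n (n >= 1)
Word: 'aaaaaabbbbbb'
Counting: 6 a's and 6 b's
Check: 6 == 6? Yes
Derivation (S -> aSb applied 5 time(s), then S -> ab): S => aSb => aaSbb => aaaSbbb => aaaaSbbbb => aaaaaSbbbbb => aaaaaabbbbbb
Accepted

1


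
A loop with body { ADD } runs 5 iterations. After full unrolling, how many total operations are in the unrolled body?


Loop body operations: ADD (1 op per iteration)
Unrolling 5 iterations:
  Iteration 1: ADD (1 ops)
  Iteration 2: ADD (1 ops)
  Iteration 3: ADD (1 ops)
  Iteration 4: ADD (1 ops)
  Iteration 5: ADD (1 ops)
Total: 5 iterations * 1 ops/iter = 5 operations

5


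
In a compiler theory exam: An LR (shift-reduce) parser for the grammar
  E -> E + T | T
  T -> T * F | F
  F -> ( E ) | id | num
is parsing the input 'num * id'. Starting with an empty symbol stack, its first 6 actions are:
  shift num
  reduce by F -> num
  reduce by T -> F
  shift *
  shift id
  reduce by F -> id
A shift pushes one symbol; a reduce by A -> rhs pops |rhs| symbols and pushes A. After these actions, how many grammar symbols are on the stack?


Tracking the symbol stack through each action:
  Action 1: shift 'num' : push -> stack = [num] (size 1)
  Action 2: reduce by F -> num : pop 1, push F -> stack = [F] (size 1)
  Action 3: reduce by T -> F : pop 1, push T -> stack = [T] (size 1)
  Action 4: shift '*' : push -> stack = [T, *] (size 2)
  Action 5: shift 'id' : push -> stack = [T, *, id] (size 3)
  Action 6: reduce by F -> id : pop 1, push F -> stack = [T, *, F] (size 3)
Final stack size: 3

3


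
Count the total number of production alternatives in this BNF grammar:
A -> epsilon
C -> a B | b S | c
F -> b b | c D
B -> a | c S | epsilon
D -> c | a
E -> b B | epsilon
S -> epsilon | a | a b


Counting alternatives per rule:
  A: 1 alternative(s)
  C: 3 alternative(s)
  F: 2 alternative(s)
  B: 3 alternative(s)
  D: 2 alternative(s)
  E: 2 alternative(s)
  S: 3 alternative(s)
Sum: 1 + 3 + 2 + 3 + 2 + 2 + 3 = 16

16


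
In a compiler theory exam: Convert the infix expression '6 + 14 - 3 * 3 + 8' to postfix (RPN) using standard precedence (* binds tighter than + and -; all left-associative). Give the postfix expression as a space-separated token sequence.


Applying the shunting-yard algorithm:
  Operand 6 -> output
  Push '+' onto operator stack -> op-stack: [+]
  Operand 14 -> output
  See '-' (prec 1); top '+' (prec 1) >= it -> pop '+' to output
  Push '-' onto operator stack -> op-stack: [-]
  Operand 3 -> output
  Push '*' onto operator stack -> op-stack: [-, *]
  Operand 3 -> output
  See '+' (prec 1); top '*' (prec 2) >= it -> pop '*' to output
  See '+' (prec 1); top '-' (prec 1) >= it -> pop '-' to output
  Push '+' onto operator stack -> op-stack: [+]
  Operand 8 -> output
  End of input: pop '+' to output
Postfix result: 6 14 + 3 3 * - 8 +

6 14 + 3 3 * - 8 +


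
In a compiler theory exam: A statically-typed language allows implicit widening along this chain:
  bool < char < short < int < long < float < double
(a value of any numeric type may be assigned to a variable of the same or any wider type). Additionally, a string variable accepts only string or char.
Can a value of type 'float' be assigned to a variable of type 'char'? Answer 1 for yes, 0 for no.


Target variable type: char
Source value type: float
Numeric ranks: float=5, char=1
Widening allowed iff rank(source) <= rank(target): 5 <= 1? No
Result: 0

0


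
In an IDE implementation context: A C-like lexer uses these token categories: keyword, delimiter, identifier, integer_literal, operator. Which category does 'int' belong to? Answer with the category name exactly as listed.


Token: 'int'
Checking categories:
  identifier: no
  integer_literal: no
  operator: no
  keyword: YES
  delimiter: no
Category: keyword

keyword


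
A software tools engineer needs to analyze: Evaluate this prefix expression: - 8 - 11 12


Parsing prefix expression: - 8 - 11 12
Step 1: Innermost operation '- 11 12'
  11 - 12 = -1
Step 2: Outer operation '- 8 [-1]'
  8 - -1 = 9

9


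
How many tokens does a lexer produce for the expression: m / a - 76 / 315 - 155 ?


Scanning 'm / a - 76 / 315 - 155'
Token 1: 'm' -> identifier
Token 2: '/' -> operator
Token 3: 'a' -> identifier
Token 4: '-' -> operator
Token 5: '76' -> integer_literal
Token 6: '/' -> operator
Token 7: '315' -> integer_literal
Token 8: '-' -> operator
Token 9: '155' -> integer_literal
Total tokens: 9

9


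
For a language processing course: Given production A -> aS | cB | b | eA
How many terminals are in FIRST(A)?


Production: A -> aS | cB | b | eA
Examining each alternative for leading terminals:
  A -> aS : first terminal = 'a'
  A -> cB : first terminal = 'c'
  A -> b : first terminal = 'b'
  A -> eA : first terminal = 'e'
FIRST(A) = {a, b, c, e}
Count: 4

4


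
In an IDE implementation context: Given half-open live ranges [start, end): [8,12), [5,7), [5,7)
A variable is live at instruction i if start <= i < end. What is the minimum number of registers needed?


Live ranges:
  Var0: [8, 12)
  Var1: [5, 7)
  Var2: [5, 7)
Sweep-line events (position, delta, active):
  pos=5 start -> active=1
  pos=5 start -> active=2
  pos=7 end -> active=1
  pos=7 end -> active=0
  pos=8 start -> active=1
  pos=12 end -> active=0
Maximum simultaneous active: 2
Minimum registers needed: 2

2


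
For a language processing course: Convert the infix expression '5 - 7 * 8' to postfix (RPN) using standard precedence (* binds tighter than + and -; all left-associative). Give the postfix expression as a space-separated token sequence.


Applying the shunting-yard algorithm:
  Operand 5 -> output
  Push '-' onto operator stack -> op-stack: [-]
  Operand 7 -> output
  Push '*' onto operator stack -> op-stack: [-, *]
  Operand 8 -> output
  End of input: pop '*' to output
  End of input: pop '-' to output
Postfix result: 5 7 8 * -

5 7 8 * -


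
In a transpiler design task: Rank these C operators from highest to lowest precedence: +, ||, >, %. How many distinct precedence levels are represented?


Looking up precedence for each operator:
  + -> precedence 5
  || -> precedence 1
  > -> precedence 4
  % -> precedence 6
Sorted highest to lowest: %, +, >, ||
Distinct precedence values: [6, 5, 4, 1]
Number of distinct levels: 4

4


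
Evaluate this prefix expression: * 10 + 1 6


Parsing prefix expression: * 10 + 1 6
Step 1: Innermost operation '+ 1 6'
  1 + 6 = 7
Step 2: Outer operation '* 10 [7]'
  10 * 7 = 70

70


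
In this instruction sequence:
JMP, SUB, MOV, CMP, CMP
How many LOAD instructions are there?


Scanning instruction sequence for LOAD:
  Position 1: JMP
  Position 2: SUB
  Position 3: MOV
  Position 4: CMP
  Position 5: CMP
Matches at positions: []
Total LOAD count: 0

0


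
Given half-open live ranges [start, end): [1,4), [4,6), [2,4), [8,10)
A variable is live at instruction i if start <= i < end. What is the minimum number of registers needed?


Live ranges:
  Var0: [1, 4)
  Var1: [4, 6)
  Var2: [2, 4)
  Var3: [8, 10)
Sweep-line events (position, delta, active):
  pos=1 start -> active=1
  pos=2 start -> active=2
  pos=4 end -> active=1
  pos=4 end -> active=0
  pos=4 start -> active=1
  pos=6 end -> active=0
  pos=8 start -> active=1
  pos=10 end -> active=0
Maximum simultaneous active: 2
Minimum registers needed: 2

2


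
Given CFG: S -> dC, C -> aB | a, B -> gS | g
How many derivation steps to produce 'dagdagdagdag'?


Grammar: S -> dC, C -> aB | a, B -> gS | g
Deriving 'dagdagdagdag':
Step 1: S -> dC => dC
Step 2: C -> aB => daB
Step 3: B -> gS => dagS
Step 4: S -> dC => dagdC
Step 5: C -> aB => dagdaB
Step 6: B -> gS => dagdagS
Step 7: S -> dC => dagdagdC
Step 8: C -> aB => dagdagdaB
Step 9: B -> gS => dagdagdagS
Step 10: S -> dC => dagdagdagdC
Step 11: C -> aB => dagdagdagdaB
Step 12: B -> g => dagdagdagdag
Total derivation steps: 12

12


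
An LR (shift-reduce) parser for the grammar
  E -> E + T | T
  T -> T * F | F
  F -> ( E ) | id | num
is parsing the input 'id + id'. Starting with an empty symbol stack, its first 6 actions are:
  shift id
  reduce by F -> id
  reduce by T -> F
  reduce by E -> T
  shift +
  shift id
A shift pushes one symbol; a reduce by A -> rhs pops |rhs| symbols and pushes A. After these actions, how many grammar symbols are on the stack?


Tracking the symbol stack through each action:
  Action 1: shift 'id' : push -> stack = [id] (size 1)
  Action 2: reduce by F -> id : pop 1, push F -> stack = [F] (size 1)
  Action 3: reduce by T -> F : pop 1, push T -> stack = [T] (size 1)
  Action 4: reduce by E -> T : pop 1, push E -> stack = [E] (size 1)
  Action 5: shift '+' : push -> stack = [E, +] (size 2)
  Action 6: shift 'id' : push -> stack = [E, +, id] (size 3)
Final stack size: 3

3


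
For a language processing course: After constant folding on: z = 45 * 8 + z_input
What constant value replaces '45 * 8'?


Identifying constant sub-expression:
  Original: z = 45 * 8 + z_input
  45 and 8 are both compile-time constants
  Evaluating: 45 * 8 = 360
  After folding: z = 360 + z_input

360


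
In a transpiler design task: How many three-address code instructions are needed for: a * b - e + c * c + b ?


Expression: a * b - e + c * c + b
Generating three-address code (respecting * over +/- precedence):
  Instruction 1: t1 = a * b
  Instruction 2: t2 = c * c
  Instruction 3: t3 = t1 - e
  Instruction 4: t4 = t3 + t2
  Instruction 5: t5 = t4 + b
Total instructions: 5

5


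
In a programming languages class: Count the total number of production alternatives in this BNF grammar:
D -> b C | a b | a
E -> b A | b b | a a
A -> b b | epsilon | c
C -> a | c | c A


Counting alternatives per rule:
  D: 3 alternative(s)
  E: 3 alternative(s)
  A: 3 alternative(s)
  C: 3 alternative(s)
Sum: 3 + 3 + 3 + 3 = 12

12


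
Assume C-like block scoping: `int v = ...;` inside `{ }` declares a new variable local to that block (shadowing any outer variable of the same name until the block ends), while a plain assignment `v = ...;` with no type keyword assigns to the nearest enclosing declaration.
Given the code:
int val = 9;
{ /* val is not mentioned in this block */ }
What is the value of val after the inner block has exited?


Analyzing scoping rules:
Outer scope: declares val = 9
Inner block: val is neither redeclared nor assigned -> unchanged
After the block -> 9
Result: 9

9


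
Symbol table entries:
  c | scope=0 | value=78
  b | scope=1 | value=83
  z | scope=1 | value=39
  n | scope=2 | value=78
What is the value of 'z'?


Searching symbol table for 'z':
  c | scope=0 | value=78
  b | scope=1 | value=83
  z | scope=1 | value=39 <- MATCH
  n | scope=2 | value=78
Found 'z' at scope 1 with value 39

39


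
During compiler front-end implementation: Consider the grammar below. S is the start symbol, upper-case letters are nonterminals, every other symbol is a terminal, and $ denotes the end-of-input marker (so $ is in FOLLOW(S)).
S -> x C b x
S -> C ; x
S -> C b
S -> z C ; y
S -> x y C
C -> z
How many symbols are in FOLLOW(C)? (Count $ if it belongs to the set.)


S is the start symbol and does not occur in any rule body, so FOLLOW(S) = {$}.
Examining every occurrence of C in a rule body:
  S -> x C b x : C is followed by terminal 'b' -> add 'b'
  S -> C ; x : C is followed by terminal ';' -> add ';'
  S -> C b : C is followed by terminal 'b' -> add 'b' (already in the set)
  S -> z C ; y : C is followed by terminal ';' -> add ';' (already in the set)
  S -> x y C : C is at the right end -> add FOLLOW(S) = {$}
  C -> z : C does not occur in the body -> contributes nothing
FOLLOW(C) = {;, b, $}
Count: 3

3


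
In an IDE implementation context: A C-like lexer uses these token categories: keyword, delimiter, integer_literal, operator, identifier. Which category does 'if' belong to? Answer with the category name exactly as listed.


Token: 'if'
Checking categories:
  identifier: no
  integer_literal: no
  operator: no
  keyword: YES
  delimiter: no
Category: keyword

keyword
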